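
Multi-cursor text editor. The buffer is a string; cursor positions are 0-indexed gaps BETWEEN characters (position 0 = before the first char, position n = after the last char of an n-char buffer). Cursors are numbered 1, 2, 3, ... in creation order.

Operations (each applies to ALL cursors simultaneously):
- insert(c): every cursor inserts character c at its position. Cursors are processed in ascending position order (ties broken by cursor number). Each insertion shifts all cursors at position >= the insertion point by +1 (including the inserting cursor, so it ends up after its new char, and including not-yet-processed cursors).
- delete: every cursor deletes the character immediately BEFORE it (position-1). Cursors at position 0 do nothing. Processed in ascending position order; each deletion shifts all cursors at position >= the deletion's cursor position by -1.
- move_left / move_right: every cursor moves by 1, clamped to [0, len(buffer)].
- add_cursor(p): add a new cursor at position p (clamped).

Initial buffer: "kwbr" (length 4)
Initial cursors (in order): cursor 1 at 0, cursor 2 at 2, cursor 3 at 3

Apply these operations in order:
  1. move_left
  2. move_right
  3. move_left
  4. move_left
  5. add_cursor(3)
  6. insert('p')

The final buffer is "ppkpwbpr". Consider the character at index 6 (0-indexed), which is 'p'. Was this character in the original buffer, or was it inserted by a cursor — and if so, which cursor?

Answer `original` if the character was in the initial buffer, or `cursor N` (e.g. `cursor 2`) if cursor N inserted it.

After op 1 (move_left): buffer="kwbr" (len 4), cursors c1@0 c2@1 c3@2, authorship ....
After op 2 (move_right): buffer="kwbr" (len 4), cursors c1@1 c2@2 c3@3, authorship ....
After op 3 (move_left): buffer="kwbr" (len 4), cursors c1@0 c2@1 c3@2, authorship ....
After op 4 (move_left): buffer="kwbr" (len 4), cursors c1@0 c2@0 c3@1, authorship ....
After op 5 (add_cursor(3)): buffer="kwbr" (len 4), cursors c1@0 c2@0 c3@1 c4@3, authorship ....
After op 6 (insert('p')): buffer="ppkpwbpr" (len 8), cursors c1@2 c2@2 c3@4 c4@7, authorship 12.3..4.
Authorship (.=original, N=cursor N): 1 2 . 3 . . 4 .
Index 6: author = 4

Answer: cursor 4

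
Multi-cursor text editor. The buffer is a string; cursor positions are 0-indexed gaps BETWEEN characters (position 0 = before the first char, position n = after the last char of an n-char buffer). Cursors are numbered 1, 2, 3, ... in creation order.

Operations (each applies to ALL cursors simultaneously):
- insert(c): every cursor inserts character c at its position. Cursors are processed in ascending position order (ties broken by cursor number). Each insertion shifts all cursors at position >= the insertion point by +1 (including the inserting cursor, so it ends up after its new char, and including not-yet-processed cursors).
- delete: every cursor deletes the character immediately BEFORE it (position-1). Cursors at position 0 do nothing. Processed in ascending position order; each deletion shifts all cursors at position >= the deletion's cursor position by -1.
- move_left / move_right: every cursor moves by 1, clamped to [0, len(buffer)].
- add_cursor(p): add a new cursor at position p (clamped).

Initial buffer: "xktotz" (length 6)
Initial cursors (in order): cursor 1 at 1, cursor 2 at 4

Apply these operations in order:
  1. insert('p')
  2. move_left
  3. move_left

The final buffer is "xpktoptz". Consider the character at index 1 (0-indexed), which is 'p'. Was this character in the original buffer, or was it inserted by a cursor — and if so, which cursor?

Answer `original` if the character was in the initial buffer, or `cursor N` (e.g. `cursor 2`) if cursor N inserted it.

Answer: cursor 1

Derivation:
After op 1 (insert('p')): buffer="xpktoptz" (len 8), cursors c1@2 c2@6, authorship .1...2..
After op 2 (move_left): buffer="xpktoptz" (len 8), cursors c1@1 c2@5, authorship .1...2..
After op 3 (move_left): buffer="xpktoptz" (len 8), cursors c1@0 c2@4, authorship .1...2..
Authorship (.=original, N=cursor N): . 1 . . . 2 . .
Index 1: author = 1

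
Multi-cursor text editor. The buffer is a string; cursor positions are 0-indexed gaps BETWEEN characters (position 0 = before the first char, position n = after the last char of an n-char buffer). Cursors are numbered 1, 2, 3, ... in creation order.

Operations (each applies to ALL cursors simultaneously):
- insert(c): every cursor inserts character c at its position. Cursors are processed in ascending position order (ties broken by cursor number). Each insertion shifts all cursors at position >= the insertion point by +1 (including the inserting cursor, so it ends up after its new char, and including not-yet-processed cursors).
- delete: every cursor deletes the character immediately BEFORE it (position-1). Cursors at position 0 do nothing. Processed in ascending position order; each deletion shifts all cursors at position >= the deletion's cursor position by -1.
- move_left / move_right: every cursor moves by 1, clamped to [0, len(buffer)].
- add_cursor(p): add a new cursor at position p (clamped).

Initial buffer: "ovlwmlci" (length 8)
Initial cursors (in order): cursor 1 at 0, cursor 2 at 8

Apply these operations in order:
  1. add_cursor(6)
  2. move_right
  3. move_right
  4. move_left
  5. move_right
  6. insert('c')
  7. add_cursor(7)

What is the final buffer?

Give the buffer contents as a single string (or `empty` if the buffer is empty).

After op 1 (add_cursor(6)): buffer="ovlwmlci" (len 8), cursors c1@0 c3@6 c2@8, authorship ........
After op 2 (move_right): buffer="ovlwmlci" (len 8), cursors c1@1 c3@7 c2@8, authorship ........
After op 3 (move_right): buffer="ovlwmlci" (len 8), cursors c1@2 c2@8 c3@8, authorship ........
After op 4 (move_left): buffer="ovlwmlci" (len 8), cursors c1@1 c2@7 c3@7, authorship ........
After op 5 (move_right): buffer="ovlwmlci" (len 8), cursors c1@2 c2@8 c3@8, authorship ........
After op 6 (insert('c')): buffer="ovclwmlcicc" (len 11), cursors c1@3 c2@11 c3@11, authorship ..1......23
After op 7 (add_cursor(7)): buffer="ovclwmlcicc" (len 11), cursors c1@3 c4@7 c2@11 c3@11, authorship ..1......23

Answer: ovclwmlcicc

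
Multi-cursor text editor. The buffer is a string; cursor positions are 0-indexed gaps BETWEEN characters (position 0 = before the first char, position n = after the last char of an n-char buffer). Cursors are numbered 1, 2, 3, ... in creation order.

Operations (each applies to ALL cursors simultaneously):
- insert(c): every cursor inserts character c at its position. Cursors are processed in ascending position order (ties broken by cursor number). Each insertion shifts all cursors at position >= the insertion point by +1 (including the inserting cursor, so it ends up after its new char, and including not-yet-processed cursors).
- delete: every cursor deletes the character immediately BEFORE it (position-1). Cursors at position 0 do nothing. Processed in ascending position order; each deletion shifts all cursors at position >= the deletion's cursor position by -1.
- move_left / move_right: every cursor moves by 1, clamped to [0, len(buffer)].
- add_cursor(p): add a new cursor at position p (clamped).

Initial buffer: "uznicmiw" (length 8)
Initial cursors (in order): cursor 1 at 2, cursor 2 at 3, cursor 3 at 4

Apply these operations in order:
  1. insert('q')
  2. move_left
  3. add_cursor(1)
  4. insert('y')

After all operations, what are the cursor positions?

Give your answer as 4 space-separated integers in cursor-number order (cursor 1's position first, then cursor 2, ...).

After op 1 (insert('q')): buffer="uzqnqiqcmiw" (len 11), cursors c1@3 c2@5 c3@7, authorship ..1.2.3....
After op 2 (move_left): buffer="uzqnqiqcmiw" (len 11), cursors c1@2 c2@4 c3@6, authorship ..1.2.3....
After op 3 (add_cursor(1)): buffer="uzqnqiqcmiw" (len 11), cursors c4@1 c1@2 c2@4 c3@6, authorship ..1.2.3....
After op 4 (insert('y')): buffer="uyzyqnyqiyqcmiw" (len 15), cursors c4@2 c1@4 c2@7 c3@10, authorship .4.11.22.33....

Answer: 4 7 10 2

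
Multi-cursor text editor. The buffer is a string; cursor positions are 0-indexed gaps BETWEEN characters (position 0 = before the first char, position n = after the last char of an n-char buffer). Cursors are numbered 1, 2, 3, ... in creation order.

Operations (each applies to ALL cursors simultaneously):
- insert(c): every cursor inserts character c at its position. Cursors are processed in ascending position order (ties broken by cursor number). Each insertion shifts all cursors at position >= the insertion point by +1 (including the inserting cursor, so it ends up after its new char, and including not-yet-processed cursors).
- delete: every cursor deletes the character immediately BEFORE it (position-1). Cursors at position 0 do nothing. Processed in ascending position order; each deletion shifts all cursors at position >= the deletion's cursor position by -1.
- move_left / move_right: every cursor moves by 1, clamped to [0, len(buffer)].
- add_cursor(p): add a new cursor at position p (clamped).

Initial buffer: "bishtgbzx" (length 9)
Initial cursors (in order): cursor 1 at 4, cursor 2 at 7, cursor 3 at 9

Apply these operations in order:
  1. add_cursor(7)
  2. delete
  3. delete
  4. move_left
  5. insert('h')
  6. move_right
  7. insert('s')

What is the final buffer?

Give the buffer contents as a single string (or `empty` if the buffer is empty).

After op 1 (add_cursor(7)): buffer="bishtgbzx" (len 9), cursors c1@4 c2@7 c4@7 c3@9, authorship .........
After op 2 (delete): buffer="bistz" (len 5), cursors c1@3 c2@4 c4@4 c3@5, authorship .....
After op 3 (delete): buffer="b" (len 1), cursors c1@1 c2@1 c3@1 c4@1, authorship .
After op 4 (move_left): buffer="b" (len 1), cursors c1@0 c2@0 c3@0 c4@0, authorship .
After op 5 (insert('h')): buffer="hhhhb" (len 5), cursors c1@4 c2@4 c3@4 c4@4, authorship 1234.
After op 6 (move_right): buffer="hhhhb" (len 5), cursors c1@5 c2@5 c3@5 c4@5, authorship 1234.
After op 7 (insert('s')): buffer="hhhhbssss" (len 9), cursors c1@9 c2@9 c3@9 c4@9, authorship 1234.1234

Answer: hhhhbssss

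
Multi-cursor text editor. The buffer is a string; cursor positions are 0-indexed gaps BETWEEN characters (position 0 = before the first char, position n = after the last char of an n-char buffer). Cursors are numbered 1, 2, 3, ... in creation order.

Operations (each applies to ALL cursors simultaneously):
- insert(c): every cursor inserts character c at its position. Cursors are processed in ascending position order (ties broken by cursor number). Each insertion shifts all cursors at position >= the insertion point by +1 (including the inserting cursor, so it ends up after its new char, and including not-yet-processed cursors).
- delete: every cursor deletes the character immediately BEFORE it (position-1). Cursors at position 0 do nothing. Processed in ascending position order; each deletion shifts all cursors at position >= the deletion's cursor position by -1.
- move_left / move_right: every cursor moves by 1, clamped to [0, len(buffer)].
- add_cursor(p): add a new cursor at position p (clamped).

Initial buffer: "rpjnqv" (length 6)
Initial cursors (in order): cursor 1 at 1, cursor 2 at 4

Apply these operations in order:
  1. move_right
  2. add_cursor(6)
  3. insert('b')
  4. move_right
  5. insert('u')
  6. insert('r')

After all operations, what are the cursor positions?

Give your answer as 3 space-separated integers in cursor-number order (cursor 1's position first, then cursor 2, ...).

After op 1 (move_right): buffer="rpjnqv" (len 6), cursors c1@2 c2@5, authorship ......
After op 2 (add_cursor(6)): buffer="rpjnqv" (len 6), cursors c1@2 c2@5 c3@6, authorship ......
After op 3 (insert('b')): buffer="rpbjnqbvb" (len 9), cursors c1@3 c2@7 c3@9, authorship ..1...2.3
After op 4 (move_right): buffer="rpbjnqbvb" (len 9), cursors c1@4 c2@8 c3@9, authorship ..1...2.3
After op 5 (insert('u')): buffer="rpbjunqbvubu" (len 12), cursors c1@5 c2@10 c3@12, authorship ..1.1..2.233
After op 6 (insert('r')): buffer="rpbjurnqbvurbur" (len 15), cursors c1@6 c2@12 c3@15, authorship ..1.11..2.22333

Answer: 6 12 15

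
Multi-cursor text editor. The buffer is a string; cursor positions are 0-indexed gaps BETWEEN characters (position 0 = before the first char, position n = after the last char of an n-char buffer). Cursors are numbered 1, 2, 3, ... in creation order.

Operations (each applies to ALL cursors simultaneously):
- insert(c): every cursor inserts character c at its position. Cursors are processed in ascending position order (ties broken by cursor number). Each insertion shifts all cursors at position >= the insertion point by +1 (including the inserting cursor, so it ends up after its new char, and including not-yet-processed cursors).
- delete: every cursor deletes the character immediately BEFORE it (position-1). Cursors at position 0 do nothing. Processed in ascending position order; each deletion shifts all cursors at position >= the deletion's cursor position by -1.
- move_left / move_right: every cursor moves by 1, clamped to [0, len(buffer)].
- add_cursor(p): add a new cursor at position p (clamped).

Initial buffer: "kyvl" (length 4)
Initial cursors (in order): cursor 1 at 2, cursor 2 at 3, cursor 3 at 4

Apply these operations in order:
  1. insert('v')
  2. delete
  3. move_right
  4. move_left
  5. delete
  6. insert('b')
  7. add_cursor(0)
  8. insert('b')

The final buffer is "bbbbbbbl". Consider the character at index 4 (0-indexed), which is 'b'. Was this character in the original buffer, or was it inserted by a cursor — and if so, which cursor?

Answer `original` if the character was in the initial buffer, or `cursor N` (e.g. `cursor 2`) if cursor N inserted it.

Answer: cursor 1

Derivation:
After op 1 (insert('v')): buffer="kyvvvlv" (len 7), cursors c1@3 c2@5 c3@7, authorship ..1.2.3
After op 2 (delete): buffer="kyvl" (len 4), cursors c1@2 c2@3 c3@4, authorship ....
After op 3 (move_right): buffer="kyvl" (len 4), cursors c1@3 c2@4 c3@4, authorship ....
After op 4 (move_left): buffer="kyvl" (len 4), cursors c1@2 c2@3 c3@3, authorship ....
After op 5 (delete): buffer="l" (len 1), cursors c1@0 c2@0 c3@0, authorship .
After op 6 (insert('b')): buffer="bbbl" (len 4), cursors c1@3 c2@3 c3@3, authorship 123.
After op 7 (add_cursor(0)): buffer="bbbl" (len 4), cursors c4@0 c1@3 c2@3 c3@3, authorship 123.
After op 8 (insert('b')): buffer="bbbbbbbl" (len 8), cursors c4@1 c1@7 c2@7 c3@7, authorship 4123123.
Authorship (.=original, N=cursor N): 4 1 2 3 1 2 3 .
Index 4: author = 1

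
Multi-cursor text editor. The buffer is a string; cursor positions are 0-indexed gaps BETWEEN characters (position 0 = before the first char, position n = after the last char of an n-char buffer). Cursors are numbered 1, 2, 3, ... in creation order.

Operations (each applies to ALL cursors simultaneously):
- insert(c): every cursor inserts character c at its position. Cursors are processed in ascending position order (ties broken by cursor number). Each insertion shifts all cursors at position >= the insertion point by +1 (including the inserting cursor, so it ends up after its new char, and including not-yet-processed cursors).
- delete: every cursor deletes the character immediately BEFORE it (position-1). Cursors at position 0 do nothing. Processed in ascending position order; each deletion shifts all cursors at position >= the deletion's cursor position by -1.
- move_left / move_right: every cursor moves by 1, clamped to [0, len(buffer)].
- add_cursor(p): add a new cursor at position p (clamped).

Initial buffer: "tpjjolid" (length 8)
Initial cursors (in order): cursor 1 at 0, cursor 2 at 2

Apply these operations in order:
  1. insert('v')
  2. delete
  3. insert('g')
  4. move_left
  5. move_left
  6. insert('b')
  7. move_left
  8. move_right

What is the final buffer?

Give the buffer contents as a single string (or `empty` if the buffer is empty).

Answer: bgtbpgjjolid

Derivation:
After op 1 (insert('v')): buffer="vtpvjjolid" (len 10), cursors c1@1 c2@4, authorship 1..2......
After op 2 (delete): buffer="tpjjolid" (len 8), cursors c1@0 c2@2, authorship ........
After op 3 (insert('g')): buffer="gtpgjjolid" (len 10), cursors c1@1 c2@4, authorship 1..2......
After op 4 (move_left): buffer="gtpgjjolid" (len 10), cursors c1@0 c2@3, authorship 1..2......
After op 5 (move_left): buffer="gtpgjjolid" (len 10), cursors c1@0 c2@2, authorship 1..2......
After op 6 (insert('b')): buffer="bgtbpgjjolid" (len 12), cursors c1@1 c2@4, authorship 11.2.2......
After op 7 (move_left): buffer="bgtbpgjjolid" (len 12), cursors c1@0 c2@3, authorship 11.2.2......
After op 8 (move_right): buffer="bgtbpgjjolid" (len 12), cursors c1@1 c2@4, authorship 11.2.2......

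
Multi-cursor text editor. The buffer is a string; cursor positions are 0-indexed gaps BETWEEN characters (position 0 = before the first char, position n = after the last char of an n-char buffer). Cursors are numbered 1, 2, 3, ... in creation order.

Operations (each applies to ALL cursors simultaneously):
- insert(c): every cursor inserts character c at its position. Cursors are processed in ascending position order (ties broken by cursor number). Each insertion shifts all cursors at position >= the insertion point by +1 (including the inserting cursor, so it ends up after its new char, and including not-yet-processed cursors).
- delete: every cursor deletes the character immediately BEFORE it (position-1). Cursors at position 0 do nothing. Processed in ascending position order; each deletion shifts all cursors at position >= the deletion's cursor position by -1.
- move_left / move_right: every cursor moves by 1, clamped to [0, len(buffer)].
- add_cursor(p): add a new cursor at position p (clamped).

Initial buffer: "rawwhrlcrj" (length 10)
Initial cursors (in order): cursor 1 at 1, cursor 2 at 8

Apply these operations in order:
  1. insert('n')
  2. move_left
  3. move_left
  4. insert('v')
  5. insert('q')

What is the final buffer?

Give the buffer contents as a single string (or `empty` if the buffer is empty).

Answer: vqrnawwhrlvqcnrj

Derivation:
After op 1 (insert('n')): buffer="rnawwhrlcnrj" (len 12), cursors c1@2 c2@10, authorship .1.......2..
After op 2 (move_left): buffer="rnawwhrlcnrj" (len 12), cursors c1@1 c2@9, authorship .1.......2..
After op 3 (move_left): buffer="rnawwhrlcnrj" (len 12), cursors c1@0 c2@8, authorship .1.......2..
After op 4 (insert('v')): buffer="vrnawwhrlvcnrj" (len 14), cursors c1@1 c2@10, authorship 1.1......2.2..
After op 5 (insert('q')): buffer="vqrnawwhrlvqcnrj" (len 16), cursors c1@2 c2@12, authorship 11.1......22.2..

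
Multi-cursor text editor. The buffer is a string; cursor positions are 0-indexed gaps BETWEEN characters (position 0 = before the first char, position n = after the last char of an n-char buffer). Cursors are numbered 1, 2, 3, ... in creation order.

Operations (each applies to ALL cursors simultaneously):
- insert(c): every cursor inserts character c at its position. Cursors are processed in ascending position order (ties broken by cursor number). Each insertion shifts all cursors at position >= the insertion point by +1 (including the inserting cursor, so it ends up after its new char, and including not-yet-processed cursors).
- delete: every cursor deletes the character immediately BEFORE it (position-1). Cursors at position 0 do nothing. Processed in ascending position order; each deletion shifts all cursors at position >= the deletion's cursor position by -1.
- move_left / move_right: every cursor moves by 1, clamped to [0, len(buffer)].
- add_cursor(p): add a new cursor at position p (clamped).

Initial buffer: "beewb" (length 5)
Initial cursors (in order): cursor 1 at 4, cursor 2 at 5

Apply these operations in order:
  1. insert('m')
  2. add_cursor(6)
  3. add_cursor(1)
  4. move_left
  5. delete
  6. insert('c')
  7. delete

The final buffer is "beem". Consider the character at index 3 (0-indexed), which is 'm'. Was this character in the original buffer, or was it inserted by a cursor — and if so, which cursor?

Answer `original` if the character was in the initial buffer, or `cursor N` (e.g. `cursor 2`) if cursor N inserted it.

Answer: cursor 2

Derivation:
After op 1 (insert('m')): buffer="beewmbm" (len 7), cursors c1@5 c2@7, authorship ....1.2
After op 2 (add_cursor(6)): buffer="beewmbm" (len 7), cursors c1@5 c3@6 c2@7, authorship ....1.2
After op 3 (add_cursor(1)): buffer="beewmbm" (len 7), cursors c4@1 c1@5 c3@6 c2@7, authorship ....1.2
After op 4 (move_left): buffer="beewmbm" (len 7), cursors c4@0 c1@4 c3@5 c2@6, authorship ....1.2
After op 5 (delete): buffer="beem" (len 4), cursors c4@0 c1@3 c2@3 c3@3, authorship ...2
After op 6 (insert('c')): buffer="cbeecccm" (len 8), cursors c4@1 c1@7 c2@7 c3@7, authorship 4...1232
After op 7 (delete): buffer="beem" (len 4), cursors c4@0 c1@3 c2@3 c3@3, authorship ...2
Authorship (.=original, N=cursor N): . . . 2
Index 3: author = 2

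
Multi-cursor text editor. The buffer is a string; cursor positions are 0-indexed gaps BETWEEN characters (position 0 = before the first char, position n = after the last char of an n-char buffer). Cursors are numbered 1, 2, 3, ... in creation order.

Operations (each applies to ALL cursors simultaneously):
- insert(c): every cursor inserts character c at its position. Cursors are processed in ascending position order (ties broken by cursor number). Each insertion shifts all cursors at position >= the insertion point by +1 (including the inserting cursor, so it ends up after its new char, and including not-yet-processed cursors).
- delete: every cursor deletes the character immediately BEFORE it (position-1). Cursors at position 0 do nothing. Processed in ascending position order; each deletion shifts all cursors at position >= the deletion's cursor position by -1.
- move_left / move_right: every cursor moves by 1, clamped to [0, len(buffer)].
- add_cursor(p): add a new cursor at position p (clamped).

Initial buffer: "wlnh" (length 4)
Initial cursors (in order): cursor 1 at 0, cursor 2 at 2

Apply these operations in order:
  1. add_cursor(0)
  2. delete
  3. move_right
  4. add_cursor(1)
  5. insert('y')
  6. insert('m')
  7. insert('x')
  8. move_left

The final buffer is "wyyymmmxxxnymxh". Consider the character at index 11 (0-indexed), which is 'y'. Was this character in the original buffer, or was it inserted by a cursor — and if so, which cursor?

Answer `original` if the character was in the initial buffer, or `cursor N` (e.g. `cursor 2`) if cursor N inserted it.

Answer: cursor 2

Derivation:
After op 1 (add_cursor(0)): buffer="wlnh" (len 4), cursors c1@0 c3@0 c2@2, authorship ....
After op 2 (delete): buffer="wnh" (len 3), cursors c1@0 c3@0 c2@1, authorship ...
After op 3 (move_right): buffer="wnh" (len 3), cursors c1@1 c3@1 c2@2, authorship ...
After op 4 (add_cursor(1)): buffer="wnh" (len 3), cursors c1@1 c3@1 c4@1 c2@2, authorship ...
After op 5 (insert('y')): buffer="wyyynyh" (len 7), cursors c1@4 c3@4 c4@4 c2@6, authorship .134.2.
After op 6 (insert('m')): buffer="wyyymmmnymh" (len 11), cursors c1@7 c3@7 c4@7 c2@10, authorship .134134.22.
After op 7 (insert('x')): buffer="wyyymmmxxxnymxh" (len 15), cursors c1@10 c3@10 c4@10 c2@14, authorship .134134134.222.
After op 8 (move_left): buffer="wyyymmmxxxnymxh" (len 15), cursors c1@9 c3@9 c4@9 c2@13, authorship .134134134.222.
Authorship (.=original, N=cursor N): . 1 3 4 1 3 4 1 3 4 . 2 2 2 .
Index 11: author = 2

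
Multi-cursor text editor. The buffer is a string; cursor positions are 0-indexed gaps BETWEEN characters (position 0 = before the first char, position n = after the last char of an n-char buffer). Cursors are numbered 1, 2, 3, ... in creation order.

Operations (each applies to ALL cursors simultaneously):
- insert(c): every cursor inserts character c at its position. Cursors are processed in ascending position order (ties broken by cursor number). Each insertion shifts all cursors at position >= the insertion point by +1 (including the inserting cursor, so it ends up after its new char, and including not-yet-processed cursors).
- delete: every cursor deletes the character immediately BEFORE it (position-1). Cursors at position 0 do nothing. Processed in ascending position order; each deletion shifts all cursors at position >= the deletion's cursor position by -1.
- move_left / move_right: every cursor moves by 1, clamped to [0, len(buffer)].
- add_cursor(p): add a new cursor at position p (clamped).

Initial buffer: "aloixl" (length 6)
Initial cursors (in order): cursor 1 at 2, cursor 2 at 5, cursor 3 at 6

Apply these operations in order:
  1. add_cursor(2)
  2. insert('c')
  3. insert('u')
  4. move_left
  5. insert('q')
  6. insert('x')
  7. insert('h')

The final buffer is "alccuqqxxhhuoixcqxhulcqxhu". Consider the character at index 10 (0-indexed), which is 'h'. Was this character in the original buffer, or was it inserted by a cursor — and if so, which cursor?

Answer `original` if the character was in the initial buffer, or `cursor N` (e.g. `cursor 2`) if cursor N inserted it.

Answer: cursor 4

Derivation:
After op 1 (add_cursor(2)): buffer="aloixl" (len 6), cursors c1@2 c4@2 c2@5 c3@6, authorship ......
After op 2 (insert('c')): buffer="alccoixclc" (len 10), cursors c1@4 c4@4 c2@8 c3@10, authorship ..14...2.3
After op 3 (insert('u')): buffer="alccuuoixculcu" (len 14), cursors c1@6 c4@6 c2@11 c3@14, authorship ..1414...22.33
After op 4 (move_left): buffer="alccuuoixculcu" (len 14), cursors c1@5 c4@5 c2@10 c3@13, authorship ..1414...22.33
After op 5 (insert('q')): buffer="alccuqquoixcqulcqu" (len 18), cursors c1@7 c4@7 c2@13 c3@17, authorship ..141144...222.333
After op 6 (insert('x')): buffer="alccuqqxxuoixcqxulcqxu" (len 22), cursors c1@9 c4@9 c2@16 c3@21, authorship ..14114144...2222.3333
After op 7 (insert('h')): buffer="alccuqqxxhhuoixcqxhulcqxhu" (len 26), cursors c1@11 c4@11 c2@19 c3@25, authorship ..1411414144...22222.33333
Authorship (.=original, N=cursor N): . . 1 4 1 1 4 1 4 1 4 4 . . . 2 2 2 2 2 . 3 3 3 3 3
Index 10: author = 4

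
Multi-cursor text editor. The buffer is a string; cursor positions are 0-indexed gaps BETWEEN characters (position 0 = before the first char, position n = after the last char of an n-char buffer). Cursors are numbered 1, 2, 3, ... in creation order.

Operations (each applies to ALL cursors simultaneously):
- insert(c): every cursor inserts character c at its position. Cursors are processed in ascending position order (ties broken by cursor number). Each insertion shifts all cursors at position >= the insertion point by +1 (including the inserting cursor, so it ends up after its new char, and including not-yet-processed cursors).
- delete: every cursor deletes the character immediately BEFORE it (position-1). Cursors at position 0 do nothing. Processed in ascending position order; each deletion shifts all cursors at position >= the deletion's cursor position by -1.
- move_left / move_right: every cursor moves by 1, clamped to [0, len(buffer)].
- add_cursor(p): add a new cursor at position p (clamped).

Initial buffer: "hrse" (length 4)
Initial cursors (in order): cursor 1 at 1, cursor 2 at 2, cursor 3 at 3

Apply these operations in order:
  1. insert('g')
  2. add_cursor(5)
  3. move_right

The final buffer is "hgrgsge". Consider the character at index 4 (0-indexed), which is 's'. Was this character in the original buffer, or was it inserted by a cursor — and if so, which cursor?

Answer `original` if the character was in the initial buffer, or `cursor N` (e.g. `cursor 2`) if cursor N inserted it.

Answer: original

Derivation:
After op 1 (insert('g')): buffer="hgrgsge" (len 7), cursors c1@2 c2@4 c3@6, authorship .1.2.3.
After op 2 (add_cursor(5)): buffer="hgrgsge" (len 7), cursors c1@2 c2@4 c4@5 c3@6, authorship .1.2.3.
After op 3 (move_right): buffer="hgrgsge" (len 7), cursors c1@3 c2@5 c4@6 c3@7, authorship .1.2.3.
Authorship (.=original, N=cursor N): . 1 . 2 . 3 .
Index 4: author = original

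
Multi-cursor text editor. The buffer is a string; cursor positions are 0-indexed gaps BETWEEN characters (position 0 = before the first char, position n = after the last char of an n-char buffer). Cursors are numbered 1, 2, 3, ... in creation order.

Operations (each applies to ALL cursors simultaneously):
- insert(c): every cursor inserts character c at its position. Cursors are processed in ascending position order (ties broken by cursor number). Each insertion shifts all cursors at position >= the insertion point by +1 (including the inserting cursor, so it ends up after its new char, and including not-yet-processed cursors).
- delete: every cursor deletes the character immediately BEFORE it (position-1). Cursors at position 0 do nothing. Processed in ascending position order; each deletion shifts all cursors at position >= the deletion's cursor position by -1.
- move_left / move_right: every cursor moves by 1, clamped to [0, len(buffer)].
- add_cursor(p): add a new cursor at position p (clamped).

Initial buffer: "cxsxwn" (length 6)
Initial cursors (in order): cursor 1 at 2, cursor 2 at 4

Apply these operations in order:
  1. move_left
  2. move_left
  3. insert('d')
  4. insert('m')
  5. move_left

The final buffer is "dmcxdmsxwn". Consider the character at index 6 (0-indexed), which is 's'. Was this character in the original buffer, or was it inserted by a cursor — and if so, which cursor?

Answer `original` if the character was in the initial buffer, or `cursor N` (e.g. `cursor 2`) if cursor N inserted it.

After op 1 (move_left): buffer="cxsxwn" (len 6), cursors c1@1 c2@3, authorship ......
After op 2 (move_left): buffer="cxsxwn" (len 6), cursors c1@0 c2@2, authorship ......
After op 3 (insert('d')): buffer="dcxdsxwn" (len 8), cursors c1@1 c2@4, authorship 1..2....
After op 4 (insert('m')): buffer="dmcxdmsxwn" (len 10), cursors c1@2 c2@6, authorship 11..22....
After op 5 (move_left): buffer="dmcxdmsxwn" (len 10), cursors c1@1 c2@5, authorship 11..22....
Authorship (.=original, N=cursor N): 1 1 . . 2 2 . . . .
Index 6: author = original

Answer: original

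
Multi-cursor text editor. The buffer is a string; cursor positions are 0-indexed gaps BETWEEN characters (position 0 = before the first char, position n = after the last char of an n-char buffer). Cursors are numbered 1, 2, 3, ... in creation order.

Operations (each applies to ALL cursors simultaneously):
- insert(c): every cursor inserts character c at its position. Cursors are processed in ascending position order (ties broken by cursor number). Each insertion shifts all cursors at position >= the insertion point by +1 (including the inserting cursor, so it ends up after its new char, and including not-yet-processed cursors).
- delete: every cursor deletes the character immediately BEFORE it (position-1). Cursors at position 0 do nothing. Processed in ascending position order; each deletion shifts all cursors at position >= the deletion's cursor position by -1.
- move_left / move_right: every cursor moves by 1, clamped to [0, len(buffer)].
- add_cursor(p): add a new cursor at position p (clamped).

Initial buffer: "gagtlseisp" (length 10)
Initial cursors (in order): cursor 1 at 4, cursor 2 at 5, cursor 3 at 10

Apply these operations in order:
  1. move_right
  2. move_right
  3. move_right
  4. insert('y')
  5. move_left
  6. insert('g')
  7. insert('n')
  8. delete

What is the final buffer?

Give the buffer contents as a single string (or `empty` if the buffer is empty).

Answer: gagtlsegyigyspgy

Derivation:
After op 1 (move_right): buffer="gagtlseisp" (len 10), cursors c1@5 c2@6 c3@10, authorship ..........
After op 2 (move_right): buffer="gagtlseisp" (len 10), cursors c1@6 c2@7 c3@10, authorship ..........
After op 3 (move_right): buffer="gagtlseisp" (len 10), cursors c1@7 c2@8 c3@10, authorship ..........
After op 4 (insert('y')): buffer="gagtlseyiyspy" (len 13), cursors c1@8 c2@10 c3@13, authorship .......1.2..3
After op 5 (move_left): buffer="gagtlseyiyspy" (len 13), cursors c1@7 c2@9 c3@12, authorship .......1.2..3
After op 6 (insert('g')): buffer="gagtlsegyigyspgy" (len 16), cursors c1@8 c2@11 c3@15, authorship .......11.22..33
After op 7 (insert('n')): buffer="gagtlsegnyignyspgny" (len 19), cursors c1@9 c2@13 c3@18, authorship .......111.222..333
After op 8 (delete): buffer="gagtlsegyigyspgy" (len 16), cursors c1@8 c2@11 c3@15, authorship .......11.22..33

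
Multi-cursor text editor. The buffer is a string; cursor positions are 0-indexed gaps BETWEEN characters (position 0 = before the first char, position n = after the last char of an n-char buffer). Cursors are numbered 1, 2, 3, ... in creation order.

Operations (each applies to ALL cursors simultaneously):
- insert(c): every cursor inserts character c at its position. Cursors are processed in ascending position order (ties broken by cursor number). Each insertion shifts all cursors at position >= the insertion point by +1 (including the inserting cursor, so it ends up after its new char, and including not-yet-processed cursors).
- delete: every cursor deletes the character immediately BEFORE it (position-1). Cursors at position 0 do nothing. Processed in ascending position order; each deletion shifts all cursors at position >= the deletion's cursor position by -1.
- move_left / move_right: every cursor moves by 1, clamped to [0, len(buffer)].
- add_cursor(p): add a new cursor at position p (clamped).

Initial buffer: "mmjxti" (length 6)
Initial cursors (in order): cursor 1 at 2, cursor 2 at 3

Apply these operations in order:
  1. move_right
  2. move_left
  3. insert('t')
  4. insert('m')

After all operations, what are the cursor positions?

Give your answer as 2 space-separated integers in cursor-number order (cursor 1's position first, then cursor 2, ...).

Answer: 4 7

Derivation:
After op 1 (move_right): buffer="mmjxti" (len 6), cursors c1@3 c2@4, authorship ......
After op 2 (move_left): buffer="mmjxti" (len 6), cursors c1@2 c2@3, authorship ......
After op 3 (insert('t')): buffer="mmtjtxti" (len 8), cursors c1@3 c2@5, authorship ..1.2...
After op 4 (insert('m')): buffer="mmtmjtmxti" (len 10), cursors c1@4 c2@7, authorship ..11.22...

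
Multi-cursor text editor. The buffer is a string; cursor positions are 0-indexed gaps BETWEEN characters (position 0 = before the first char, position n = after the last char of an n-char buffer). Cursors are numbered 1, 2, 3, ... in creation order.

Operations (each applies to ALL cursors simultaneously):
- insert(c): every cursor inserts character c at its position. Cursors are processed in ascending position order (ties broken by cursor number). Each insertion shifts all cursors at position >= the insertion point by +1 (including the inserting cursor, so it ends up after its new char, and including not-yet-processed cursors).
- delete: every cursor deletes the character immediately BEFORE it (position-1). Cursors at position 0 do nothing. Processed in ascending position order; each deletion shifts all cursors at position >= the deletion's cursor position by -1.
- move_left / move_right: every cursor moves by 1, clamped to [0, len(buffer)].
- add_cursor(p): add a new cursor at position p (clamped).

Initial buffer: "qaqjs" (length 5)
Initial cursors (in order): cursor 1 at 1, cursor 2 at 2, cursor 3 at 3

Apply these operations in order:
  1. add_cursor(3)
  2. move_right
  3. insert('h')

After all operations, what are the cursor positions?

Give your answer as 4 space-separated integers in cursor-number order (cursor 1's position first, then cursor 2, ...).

Answer: 3 5 8 8

Derivation:
After op 1 (add_cursor(3)): buffer="qaqjs" (len 5), cursors c1@1 c2@2 c3@3 c4@3, authorship .....
After op 2 (move_right): buffer="qaqjs" (len 5), cursors c1@2 c2@3 c3@4 c4@4, authorship .....
After op 3 (insert('h')): buffer="qahqhjhhs" (len 9), cursors c1@3 c2@5 c3@8 c4@8, authorship ..1.2.34.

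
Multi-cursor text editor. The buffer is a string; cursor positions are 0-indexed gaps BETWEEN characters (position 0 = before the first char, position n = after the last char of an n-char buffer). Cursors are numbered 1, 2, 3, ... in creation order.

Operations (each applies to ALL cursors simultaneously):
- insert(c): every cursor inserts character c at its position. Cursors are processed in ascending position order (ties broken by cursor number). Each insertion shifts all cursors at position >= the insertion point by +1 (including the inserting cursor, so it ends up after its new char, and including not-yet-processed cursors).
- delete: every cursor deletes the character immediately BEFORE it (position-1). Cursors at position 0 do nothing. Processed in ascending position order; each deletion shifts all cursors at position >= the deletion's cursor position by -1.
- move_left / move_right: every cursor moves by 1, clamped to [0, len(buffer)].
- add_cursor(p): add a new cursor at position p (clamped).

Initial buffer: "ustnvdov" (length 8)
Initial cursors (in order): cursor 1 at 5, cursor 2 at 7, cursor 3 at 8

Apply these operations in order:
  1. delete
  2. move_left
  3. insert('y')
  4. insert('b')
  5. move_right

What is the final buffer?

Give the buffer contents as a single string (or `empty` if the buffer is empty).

Answer: ustybnyybbd

Derivation:
After op 1 (delete): buffer="ustnd" (len 5), cursors c1@4 c2@5 c3@5, authorship .....
After op 2 (move_left): buffer="ustnd" (len 5), cursors c1@3 c2@4 c3@4, authorship .....
After op 3 (insert('y')): buffer="ustynyyd" (len 8), cursors c1@4 c2@7 c3@7, authorship ...1.23.
After op 4 (insert('b')): buffer="ustybnyybbd" (len 11), cursors c1@5 c2@10 c3@10, authorship ...11.2323.
After op 5 (move_right): buffer="ustybnyybbd" (len 11), cursors c1@6 c2@11 c3@11, authorship ...11.2323.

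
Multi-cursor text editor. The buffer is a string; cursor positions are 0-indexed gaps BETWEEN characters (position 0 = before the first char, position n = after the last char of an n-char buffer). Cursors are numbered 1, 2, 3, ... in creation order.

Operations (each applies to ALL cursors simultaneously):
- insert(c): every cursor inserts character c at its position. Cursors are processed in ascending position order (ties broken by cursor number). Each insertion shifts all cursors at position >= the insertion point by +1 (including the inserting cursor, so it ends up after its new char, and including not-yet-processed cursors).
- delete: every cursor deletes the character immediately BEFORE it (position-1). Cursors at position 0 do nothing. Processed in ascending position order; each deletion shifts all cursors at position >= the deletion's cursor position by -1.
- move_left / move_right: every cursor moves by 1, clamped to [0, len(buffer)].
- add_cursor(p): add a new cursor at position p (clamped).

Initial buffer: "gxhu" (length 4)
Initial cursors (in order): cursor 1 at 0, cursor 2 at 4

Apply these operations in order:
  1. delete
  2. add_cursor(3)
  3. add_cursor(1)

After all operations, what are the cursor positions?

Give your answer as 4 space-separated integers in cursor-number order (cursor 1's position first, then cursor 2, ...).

After op 1 (delete): buffer="gxh" (len 3), cursors c1@0 c2@3, authorship ...
After op 2 (add_cursor(3)): buffer="gxh" (len 3), cursors c1@0 c2@3 c3@3, authorship ...
After op 3 (add_cursor(1)): buffer="gxh" (len 3), cursors c1@0 c4@1 c2@3 c3@3, authorship ...

Answer: 0 3 3 1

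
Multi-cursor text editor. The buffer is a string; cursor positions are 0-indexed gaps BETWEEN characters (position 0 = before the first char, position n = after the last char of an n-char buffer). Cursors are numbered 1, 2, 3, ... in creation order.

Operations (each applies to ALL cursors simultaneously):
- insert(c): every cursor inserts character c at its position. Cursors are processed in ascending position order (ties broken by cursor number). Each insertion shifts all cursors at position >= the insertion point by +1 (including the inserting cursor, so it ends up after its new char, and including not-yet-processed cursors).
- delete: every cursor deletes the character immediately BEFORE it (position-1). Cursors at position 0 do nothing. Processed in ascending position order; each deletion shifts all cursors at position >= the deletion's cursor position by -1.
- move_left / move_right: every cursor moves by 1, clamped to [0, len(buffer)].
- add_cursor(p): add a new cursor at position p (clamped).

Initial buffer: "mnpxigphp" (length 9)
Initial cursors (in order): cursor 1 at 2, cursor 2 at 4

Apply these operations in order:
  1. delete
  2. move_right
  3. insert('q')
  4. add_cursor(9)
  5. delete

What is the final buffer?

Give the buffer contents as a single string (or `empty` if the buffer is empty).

After op 1 (delete): buffer="mpigphp" (len 7), cursors c1@1 c2@2, authorship .......
After op 2 (move_right): buffer="mpigphp" (len 7), cursors c1@2 c2@3, authorship .......
After op 3 (insert('q')): buffer="mpqiqgphp" (len 9), cursors c1@3 c2@5, authorship ..1.2....
After op 4 (add_cursor(9)): buffer="mpqiqgphp" (len 9), cursors c1@3 c2@5 c3@9, authorship ..1.2....
After op 5 (delete): buffer="mpigph" (len 6), cursors c1@2 c2@3 c3@6, authorship ......

Answer: mpigph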